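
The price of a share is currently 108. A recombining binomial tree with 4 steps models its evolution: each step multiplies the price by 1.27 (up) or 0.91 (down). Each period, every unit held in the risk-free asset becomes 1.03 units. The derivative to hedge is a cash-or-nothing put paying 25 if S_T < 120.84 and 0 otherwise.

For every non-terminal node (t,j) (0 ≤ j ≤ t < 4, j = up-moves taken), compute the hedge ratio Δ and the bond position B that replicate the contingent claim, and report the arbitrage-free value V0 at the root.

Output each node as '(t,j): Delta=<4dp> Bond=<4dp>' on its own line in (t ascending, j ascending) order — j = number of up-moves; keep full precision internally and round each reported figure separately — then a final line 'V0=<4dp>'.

Since d<R<u, set p* = (R−d)/(u−d) = 0.3333; price each node as the discounted p*-expectation of its children.
At expiry t=4: V(4,0)=25.0000, V(4,1)=25.0000, V(4,2)=0.0000, V(4,3)=0.0000, V(4,4)=0.0000
Node (3,0) S=81.3857: V=(p*·25.0000+(1−p*)·25.0000)/1.03=24.2718; Δ=(25.0000−25.0000)/(103.3598−74.0610)=0.0000; B=V−Δ·S=24.2718
Node (3,1) S=113.5822: V=(p*·0.0000+(1−p*)·25.0000)/1.03=16.1812; Δ=(0.0000−25.0000)/(144.2494−103.3598)=-0.6114; B=V−Δ·S=85.6257
Node (3,2) S=158.5158: V=(p*·0.0000+(1−p*)·0.0000)/1.03=0.0000; Δ=(0.0000−0.0000)/(201.3151−144.2494)=0.0000; B=V−Δ·S=0.0000
Node (3,3) S=221.2254: V=(p*·0.0000+(1−p*)·0.0000)/1.03=0.0000; Δ=(0.0000−0.0000)/(280.9562−201.3151)=0.0000; B=V−Δ·S=0.0000
Node (2,0) S=89.4348: V=(p*·16.1812+(1−p*)·24.2718)/1.03=20.9466; Δ=(16.1812−24.2718)/(113.5822−81.3857)=-0.2513; B=V−Δ·S=43.4205
Node (2,1) S=124.8156: V=(p*·0.0000+(1−p*)·16.1812)/1.03=10.4733; Δ=(0.0000−16.1812)/(158.5158−113.5822)=-0.3601; B=V−Δ·S=55.4211
Node (2,2) S=174.1932: V=(p*·0.0000+(1−p*)·0.0000)/1.03=0.0000; Δ=(0.0000−0.0000)/(221.2254−158.5158)=0.0000; B=V−Δ·S=0.0000
Node (1,0) S=98.2800: V=(p*·10.4733+(1−p*)·20.9466)/1.03=16.9471; Δ=(10.4733−20.9466)/(124.8156−89.4348)=-0.2960; B=V−Δ·S=46.0395
Node (1,1) S=137.1600: V=(p*·0.0000+(1−p*)·10.4733)/1.03=6.7788; Δ=(0.0000−10.4733)/(174.1932−124.8156)=-0.2121; B=V−Δ·S=35.8713
Node (0,0) S=108.0000: V=(p*·6.7788+(1−p*)·16.9471)/1.03=13.1628; Δ=(6.7788−16.9471)/(137.1600−98.2800)=-0.2615; B=V−Δ·S=41.4079
Check: Δ(0,0)·S0 + B(0,0) = 13.1628 = V0.

(0,0): Delta=-0.2615 Bond=41.4079
(1,0): Delta=-0.2960 Bond=46.0395
(1,1): Delta=-0.2121 Bond=35.8713
(2,0): Delta=-0.2513 Bond=43.4205
(2,1): Delta=-0.3601 Bond=55.4211
(2,2): Delta=0.0000 Bond=0.0000
(3,0): Delta=0.0000 Bond=24.2718
(3,1): Delta=-0.6114 Bond=85.6257
(3,2): Delta=0.0000 Bond=0.0000
(3,3): Delta=0.0000 Bond=0.0000
V0=13.1628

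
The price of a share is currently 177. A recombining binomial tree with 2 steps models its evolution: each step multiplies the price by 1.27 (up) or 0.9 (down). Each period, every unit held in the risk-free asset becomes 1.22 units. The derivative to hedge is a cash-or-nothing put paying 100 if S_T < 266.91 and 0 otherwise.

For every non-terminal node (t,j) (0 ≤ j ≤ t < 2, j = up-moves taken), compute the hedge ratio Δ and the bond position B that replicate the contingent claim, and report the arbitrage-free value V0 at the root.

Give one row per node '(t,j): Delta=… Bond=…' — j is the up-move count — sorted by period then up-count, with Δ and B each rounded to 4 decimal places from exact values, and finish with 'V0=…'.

(0,0): Delta=-1.0825 Bond=208.5276
(1,0): Delta=0.0000 Bond=81.9672
(1,1): Delta=-1.2023 Bond=281.3469
V0=16.9315

Since d<R<u, set p* = (R−d)/(u−d) = 0.8649; price each node as the discounted p*-expectation of its children.
Terminal values V(2,·): V(2,0)=100.0000, V(2,1)=100.0000, V(2,2)=0.0000
(1,0): S=159.3000. Δ = (V_up−V_dn)/(S_up−S_dn) = (100.0000−100.0000)/(202.3110−143.3700) = 0.0000. V = [p*·100.0000 + (1−p*)·100.0000]/1.22 = 81.9672. B = V − Δ·S = 81.9672.
(1,1): S=224.7900. Δ = (V_up−V_dn)/(S_up−S_dn) = (0.0000−100.0000)/(285.4833−202.3110) = -1.2023. V = [p*·0.0000 + (1−p*)·100.0000]/1.22 = 11.0767. B = V − Δ·S = 281.3469.
(0,0): S=177.0000. Δ = (V_up−V_dn)/(S_up−S_dn) = (11.0767−81.9672)/(224.7900−159.3000) = -1.0825. V = [p*·11.0767 + (1−p*)·81.9672]/1.22 = 16.9315. B = V − Δ·S = 208.5276.
Each (Δ,B) replicates both successor values, so the strategy is self-financing and V0 is arbitrage-free.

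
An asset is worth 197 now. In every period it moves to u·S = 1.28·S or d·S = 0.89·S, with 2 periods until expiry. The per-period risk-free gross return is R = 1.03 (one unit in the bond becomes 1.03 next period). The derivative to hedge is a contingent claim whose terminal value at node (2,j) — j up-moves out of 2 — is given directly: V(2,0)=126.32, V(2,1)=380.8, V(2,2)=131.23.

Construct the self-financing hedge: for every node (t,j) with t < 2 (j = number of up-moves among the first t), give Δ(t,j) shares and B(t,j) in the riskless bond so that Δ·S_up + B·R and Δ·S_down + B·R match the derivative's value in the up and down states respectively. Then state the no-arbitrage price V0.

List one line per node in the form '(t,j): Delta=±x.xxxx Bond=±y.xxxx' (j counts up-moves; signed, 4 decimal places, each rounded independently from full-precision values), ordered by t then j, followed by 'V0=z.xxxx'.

The replicating-portfolio and risk-neutral prices coincide; use p* = (1.03−0.89)/(1.28−0.89) = 0.3590 for the latter.
Terminal payoffs: V(2,0)=126.3200, V(2,1)=380.8000, V(2,2)=131.2300
Node (1,0) S=175.3300: V=(p*·380.8000+(1−p*)·126.3200)/1.03=211.3318; Δ=(380.8000−126.3200)/(224.4224−156.0437)=3.7216; B=V−Δ·S=-441.1810
Node (1,1) S=252.1600: V=(p*·131.2300+(1−p*)·380.8000)/1.03=282.7289; Δ=(131.2300−380.8000)/(322.7648−224.4224)=-2.5378; B=V−Δ·S=922.6520
Node (0,0) S=197.0000: V=(p*·282.7289+(1−p*)·211.3318)/1.03=230.0598; Δ=(282.7289−211.3318)/(252.1600−175.3300)=0.9293; B=V−Δ·S=46.9904
The time-0 hedge costs 230.0598, which is the no-arbitrage price.

(0,0): Delta=0.9293 Bond=46.9904
(1,0): Delta=3.7216 Bond=-441.1810
(1,1): Delta=-2.5378 Bond=922.6520
V0=230.0598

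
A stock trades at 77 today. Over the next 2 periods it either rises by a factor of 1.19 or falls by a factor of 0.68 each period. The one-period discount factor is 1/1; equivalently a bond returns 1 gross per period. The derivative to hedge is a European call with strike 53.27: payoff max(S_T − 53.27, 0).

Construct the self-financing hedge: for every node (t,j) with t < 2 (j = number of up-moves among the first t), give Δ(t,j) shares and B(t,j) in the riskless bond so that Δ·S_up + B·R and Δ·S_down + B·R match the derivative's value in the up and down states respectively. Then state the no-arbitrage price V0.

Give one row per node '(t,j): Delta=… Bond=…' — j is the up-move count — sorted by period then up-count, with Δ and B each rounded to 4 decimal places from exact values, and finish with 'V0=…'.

The replicating-portfolio and risk-neutral prices coincide; use p* = (1−0.68)/(1.19−0.68) = 0.6275 for the latter.
At expiry t=2: V(2,0)=0.0000, V(2,1)=9.0384, V(2,2)=55.7697
(1,0): S=52.3600. Δ = (V_up−V_dn)/(S_up−S_dn) = (9.0384−0.0000)/(62.3084−35.6048) = 0.3385. V = [p*·9.0384 + (1−p*)·0.0000]/1 = 5.6712. B = V − Δ·S = -12.0512.
(1,1): S=91.6300. Δ = (V_up−V_dn)/(S_up−S_dn) = (55.7697−9.0384)/(109.0397−62.3084) = 1.0000. V = [p*·55.7697 + (1−p*)·9.0384]/1 = 38.3600. B = V − Δ·S = -53.2700.
(0,0): S=77.0000. Δ = (V_up−V_dn)/(S_up−S_dn) = (38.3600−5.6712)/(91.6300−52.3600) = 0.8324. V = [p*·38.3600 + (1−p*)·5.6712]/1 = 26.1818. B = V − Δ·S = -37.9140.
The time-0 hedge costs 26.1818, which is the no-arbitrage price.

(0,0): Delta=0.8324 Bond=-37.9140
(1,0): Delta=0.3385 Bond=-12.0512
(1,1): Delta=1.0000 Bond=-53.2700
V0=26.1818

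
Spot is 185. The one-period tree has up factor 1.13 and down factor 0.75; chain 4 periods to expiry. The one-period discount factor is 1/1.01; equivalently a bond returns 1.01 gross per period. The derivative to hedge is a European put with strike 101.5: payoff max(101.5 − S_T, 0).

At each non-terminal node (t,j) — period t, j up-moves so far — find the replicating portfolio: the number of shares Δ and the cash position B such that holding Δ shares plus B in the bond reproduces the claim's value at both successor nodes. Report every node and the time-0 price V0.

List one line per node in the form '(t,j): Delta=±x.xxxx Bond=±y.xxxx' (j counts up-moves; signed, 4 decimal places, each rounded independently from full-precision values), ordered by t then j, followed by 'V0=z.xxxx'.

(0,0): Delta=-0.0505 Bond=10.8556
(1,0): Delta=-0.1619 Bond=26.4212
(1,1): Delta=-0.0164 Bond=3.8301
(2,0): Delta=-0.4625 Bond=57.9624
(2,1): Delta=-0.0698 Bond=12.2499
(2,2): Delta=0.0000 Bond=0.0000
(3,0): Delta=-1.0000 Bond=100.4950
(3,1): Delta=-0.2978 Bond=39.1791
(3,2): Delta=0.0000 Bond=0.0000
(3,3): Delta=0.0000 Bond=0.0000
V0=1.5127

Since d<R<u, set p* = (R−d)/(u−d) = 0.6842; price each node as the discounted p*-expectation of its children.
Payoff layer (t=4): V(4,0)=42.9648, V(4,1)=13.3070, V(4,2)=0.0000, V(4,3)=0.0000, V(4,4)=0.0000
  t=3,j=0: stock 78.0469 → up 88.1930 (V=13.3070), down 58.5352 (V=42.9648). Price 22.4482; hedge Δ=-1.0000, bond B=100.4950.
  t=3,j=1: stock 117.5906 → up 132.8774 (V=0.0000), down 88.1930 (V=13.3070). Price 4.1606; hedge Δ=-0.2978, bond B=39.1791.
  t=3,j=2: stock 177.1699 → up 200.2020 (V=0.0000), down 132.8774 (V=0.0000). Price 0.0000; hedge Δ=0.0000, bond B=0.0000.
  t=3,j=3: stock 266.9359 → up 301.6376 (V=0.0000), down 200.2020 (V=0.0000). Price 0.0000; hedge Δ=0.0000, bond B=0.0000.
  t=2,j=0: stock 104.0625 → up 117.5906 (V=4.1606), down 78.0469 (V=22.4482). Price 9.8373; hedge Δ=-0.4625, bond B=57.9624.
  t=2,j=1: stock 156.7875 → up 177.1699 (V=0.0000), down 117.5906 (V=4.1606). Price 1.3009; hedge Δ=-0.0698, bond B=12.2499.
  t=2,j=2: stock 236.2265 → up 266.9359 (V=0.0000), down 177.1699 (V=0.0000). Price 0.0000; hedge Δ=0.0000, bond B=0.0000.
  t=1,j=0: stock 138.7500 → up 156.7875 (V=1.3009), down 104.0625 (V=9.8373). Price 3.9570; hedge Δ=-0.1619, bond B=26.4212.
  t=1,j=1: stock 209.0500 → up 236.2265 (V=0.0000), down 156.7875 (V=1.3009). Price 0.4067; hedge Δ=-0.0164, bond B=3.8301.
  t=0,j=0: stock 185.0000 → up 209.0500 (V=0.4067), down 138.7500 (V=3.9570). Price 1.5127; hedge Δ=-0.0505, bond B=10.8556.
The time-0 hedge costs 1.5127, which is the no-arbitrage price.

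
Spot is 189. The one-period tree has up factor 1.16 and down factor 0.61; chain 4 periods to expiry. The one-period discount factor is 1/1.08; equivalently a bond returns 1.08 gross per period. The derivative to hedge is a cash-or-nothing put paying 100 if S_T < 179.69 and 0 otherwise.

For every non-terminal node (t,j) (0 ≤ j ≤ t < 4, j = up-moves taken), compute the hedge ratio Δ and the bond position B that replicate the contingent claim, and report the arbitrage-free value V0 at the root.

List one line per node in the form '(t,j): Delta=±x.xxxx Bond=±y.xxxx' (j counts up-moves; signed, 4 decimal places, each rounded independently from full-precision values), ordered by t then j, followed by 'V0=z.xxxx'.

(0,0): Delta=-0.2433 Bond=53.6120
(1,0): Delta=-0.9873 Bond=143.6766
(1,1): Delta=-0.1768 Bond=43.3009
(2,0): Delta=0.0000 Bond=85.7339
(2,1): Delta=-1.0757 Bond=166.9898
(2,2): Delta=-0.0963 Bond=26.3012
(3,0): Delta=0.0000 Bond=92.5926
(3,1): Delta=0.0000 Bond=92.5926
(3,2): Delta=-1.1720 Bond=195.2862
(3,3): Delta=0.0000 Bond=0.0000
V0=7.6198

Under the risk-neutral measure, an up-move has probability p* = (R−d)/(u−d) = 0.8545 and values discount at R = 1.08.
At expiry t=4: V(4,0)=100.0000, V(4,1)=100.0000, V(4,2)=100.0000, V(4,3)=0.0000, V(4,4)=0.0000
(3,0): S=42.8994. Δ = (V_up−V_dn)/(S_up−S_dn) = (100.0000−100.0000)/(49.7633−26.1686) = 0.0000. V = [p*·100.0000 + (1−p*)·100.0000]/1.08 = 92.5926. B = V − Δ·S = 92.5926.
(3,1): S=81.5792. Δ = (V_up−V_dn)/(S_up−S_dn) = (100.0000−100.0000)/(94.6319−49.7633) = 0.0000. V = [p*·100.0000 + (1−p*)·100.0000]/1.08 = 92.5926. B = V − Δ·S = 92.5926.
(3,2): S=155.1342. Δ = (V_up−V_dn)/(S_up−S_dn) = (0.0000−100.0000)/(179.9557−94.6319) = -1.1720. V = [p*·0.0000 + (1−p*)·100.0000]/1.08 = 13.4680. B = V − Δ·S = 195.2862.
(3,3): S=295.0093. Δ = (V_up−V_dn)/(S_up−S_dn) = (0.0000−0.0000)/(342.2108−179.9557) = 0.0000. V = [p*·0.0000 + (1−p*)·0.0000]/1.08 = 0.0000. B = V − Δ·S = 0.0000.
(2,0): S=70.3269. Δ = (V_up−V_dn)/(S_up−S_dn) = (92.5926−92.5926)/(81.5792−42.8994) = 0.0000. V = [p*·92.5926 + (1−p*)·92.5926]/1.08 = 85.7339. B = V − Δ·S = 85.7339.
(2,1): S=133.7364. Δ = (V_up−V_dn)/(S_up−S_dn) = (13.4680−92.5926)/(155.1342−81.5792) = -1.0757. V = [p*·13.4680 + (1−p*)·92.5926]/1.08 = 23.1269. B = V − Δ·S = 166.9898.
(2,2): S=254.3184. Δ = (V_up−V_dn)/(S_up−S_dn) = (0.0000−13.4680)/(295.0093−155.1342) = -0.0963. V = [p*·0.0000 + (1−p*)·13.4680]/1.08 = 1.8139. B = V − Δ·S = 26.3012.
(1,0): S=115.2900. Δ = (V_up−V_dn)/(S_up−S_dn) = (23.1269−85.7339)/(133.7364−70.3269) = -0.9873. V = [p*·23.1269 + (1−p*)·85.7339]/1.08 = 29.8457. B = V − Δ·S = 143.6766.
(1,1): S=219.2400. Δ = (V_up−V_dn)/(S_up−S_dn) = (1.8139−23.1269)/(254.3184−133.7364) = -0.1768. V = [p*·1.8139 + (1−p*)·23.1269]/1.08 = 4.5500. B = V − Δ·S = 43.3009.
(0,0): S=189.0000. Δ = (V_up−V_dn)/(S_up−S_dn) = (4.5500−29.8457)/(219.2400−115.2900) = -0.2433. V = [p*·4.5500 + (1−p*)·29.8457]/1.08 = 7.6198. B = V − Δ·S = 53.6120.
Self-financing check: at every node Δ·S+B equals the discounted successor values.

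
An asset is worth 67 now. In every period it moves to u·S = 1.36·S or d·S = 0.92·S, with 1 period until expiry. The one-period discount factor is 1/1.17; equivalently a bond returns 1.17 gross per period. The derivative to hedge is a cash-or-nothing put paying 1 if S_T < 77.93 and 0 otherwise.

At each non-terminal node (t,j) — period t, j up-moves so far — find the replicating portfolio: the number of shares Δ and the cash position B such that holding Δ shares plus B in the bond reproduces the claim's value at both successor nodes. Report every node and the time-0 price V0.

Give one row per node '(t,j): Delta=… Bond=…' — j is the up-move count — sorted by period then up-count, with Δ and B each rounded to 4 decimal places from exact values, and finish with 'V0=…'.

(0,0): Delta=-0.0339 Bond=2.6418
V0=0.3691

Risk-neutral probability p* = (R−d)/(u−d) = (1.17−0.92)/(1.36−0.92) = 0.5682.
Terminal payoffs: V(1,0)=1.0000, V(1,1)=0.0000
(0,0): S=67.0000. Δ = (V_up−V_dn)/(S_up−S_dn) = (0.0000−1.0000)/(91.1200−61.6400) = -0.0339. V = [p*·0.0000 + (1−p*)·1.0000]/1.17 = 0.3691. B = V − Δ·S = 2.6418.
Root portfolio cost Δ·67+B reproduces V0=0.3691.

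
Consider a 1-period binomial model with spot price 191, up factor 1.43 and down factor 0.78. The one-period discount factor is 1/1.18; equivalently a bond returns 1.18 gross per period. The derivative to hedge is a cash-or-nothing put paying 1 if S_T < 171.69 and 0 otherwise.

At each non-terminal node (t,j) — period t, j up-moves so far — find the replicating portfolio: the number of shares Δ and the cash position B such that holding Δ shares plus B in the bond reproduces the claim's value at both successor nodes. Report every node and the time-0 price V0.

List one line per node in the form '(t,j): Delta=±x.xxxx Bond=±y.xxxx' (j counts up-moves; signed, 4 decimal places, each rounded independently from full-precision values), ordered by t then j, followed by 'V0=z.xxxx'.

(0,0): Delta=-0.0081 Bond=1.8644
V0=0.3259

The replicating-portfolio and risk-neutral prices coincide; use p* = (1.18−0.78)/(1.43−0.78) = 0.6154 for the latter.
Terminal values V(1,·): V(1,0)=1.0000, V(1,1)=0.0000
  t=0,j=0: stock 191.0000 → up 273.1300 (V=0.0000), down 148.9800 (V=1.0000). Price 0.3259; hedge Δ=-0.0081, bond B=1.8644.
Each (Δ,B) replicates both successor values, so the strategy is self-financing and V0 is arbitrage-free.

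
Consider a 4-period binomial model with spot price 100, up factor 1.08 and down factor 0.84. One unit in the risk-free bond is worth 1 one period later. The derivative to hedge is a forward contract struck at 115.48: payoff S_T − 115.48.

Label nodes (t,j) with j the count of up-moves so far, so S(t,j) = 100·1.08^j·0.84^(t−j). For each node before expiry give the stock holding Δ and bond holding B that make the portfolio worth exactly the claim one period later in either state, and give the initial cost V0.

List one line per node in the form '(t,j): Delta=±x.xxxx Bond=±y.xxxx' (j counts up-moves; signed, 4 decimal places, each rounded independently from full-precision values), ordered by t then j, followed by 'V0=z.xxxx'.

The replicating-portfolio and risk-neutral prices coincide; use p* = (1−0.84)/(1.08−0.84) = 0.6667 for the latter.
Terminal values V(4,·): V(4,0)=-65.6929, V(4,1)=-51.4680, V(4,2)=-33.1788, V(4,3)=-9.6642, V(4,4)=20.5689
Node (3,0) S=59.2704: V=(p*·-51.4680+(1−p*)·-65.6929)/1=-56.2096; Δ=(-51.4680−-65.6929)/(64.0120−49.7871)=1.0000; B=V−Δ·S=-115.4800
Node (3,1) S=76.2048: V=(p*·-33.1788+(1−p*)·-51.4680)/1=-39.2752; Δ=(-33.1788−-51.4680)/(82.3012−64.0120)=1.0000; B=V−Δ·S=-115.4800
Node (3,2) S=97.9776: V=(p*·-9.6642+(1−p*)·-33.1788)/1=-17.5024; Δ=(-9.6642−-33.1788)/(105.8158−82.3012)=1.0000; B=V−Δ·S=-115.4800
Node (3,3) S=125.9712: V=(p*·20.5689+(1−p*)·-9.6642)/1=10.4912; Δ=(20.5689−-9.6642)/(136.0489−105.8158)=1.0000; B=V−Δ·S=-115.4800
Node (2,0) S=70.5600: V=(p*·-39.2752+(1−p*)·-56.2096)/1=-44.9200; Δ=(-39.2752−-56.2096)/(76.2048−59.2704)=1.0000; B=V−Δ·S=-115.4800
Node (2,1) S=90.7200: V=(p*·-17.5024+(1−p*)·-39.2752)/1=-24.7600; Δ=(-17.5024−-39.2752)/(97.9776−76.2048)=1.0000; B=V−Δ·S=-115.4800
Node (2,2) S=116.6400: V=(p*·10.4912+(1−p*)·-17.5024)/1=1.1600; Δ=(10.4912−-17.5024)/(125.9712−97.9776)=1.0000; B=V−Δ·S=-115.4800
Node (1,0) S=84.0000: V=(p*·-24.7600+(1−p*)·-44.9200)/1=-31.4800; Δ=(-24.7600−-44.9200)/(90.7200−70.5600)=1.0000; B=V−Δ·S=-115.4800
Node (1,1) S=108.0000: V=(p*·1.1600+(1−p*)·-24.7600)/1=-7.4800; Δ=(1.1600−-24.7600)/(116.6400−90.7200)=1.0000; B=V−Δ·S=-115.4800
Node (0,0) S=100.0000: V=(p*·-7.4800+(1−p*)·-31.4800)/1=-15.4800; Δ=(-7.4800−-31.4800)/(108.0000−84.0000)=1.0000; B=V−Δ·S=-115.4800
The time-0 hedge costs -15.4800, which is the no-arbitrage price.

(0,0): Delta=1.0000 Bond=-115.4800
(1,0): Delta=1.0000 Bond=-115.4800
(1,1): Delta=1.0000 Bond=-115.4800
(2,0): Delta=1.0000 Bond=-115.4800
(2,1): Delta=1.0000 Bond=-115.4800
(2,2): Delta=1.0000 Bond=-115.4800
(3,0): Delta=1.0000 Bond=-115.4800
(3,1): Delta=1.0000 Bond=-115.4800
(3,2): Delta=1.0000 Bond=-115.4800
(3,3): Delta=1.0000 Bond=-115.4800
V0=-15.4800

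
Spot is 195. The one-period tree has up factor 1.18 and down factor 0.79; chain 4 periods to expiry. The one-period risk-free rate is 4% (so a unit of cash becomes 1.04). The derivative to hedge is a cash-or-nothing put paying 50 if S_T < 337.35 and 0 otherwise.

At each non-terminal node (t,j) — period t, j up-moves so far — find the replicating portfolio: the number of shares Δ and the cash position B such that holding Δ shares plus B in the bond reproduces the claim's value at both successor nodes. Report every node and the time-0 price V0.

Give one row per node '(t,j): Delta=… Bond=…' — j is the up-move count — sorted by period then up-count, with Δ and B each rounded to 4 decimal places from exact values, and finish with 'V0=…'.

The replicating-portfolio and risk-neutral prices coincide; use p* = (1.04−0.79)/(1.18−0.79) = 0.6410 for the latter.
At expiry t=4: V(4,0)=50.0000, V(4,1)=50.0000, V(4,2)=50.0000, V(4,3)=50.0000, V(4,4)=0.0000
(3,0): S=96.1426. Δ = (V_up−V_dn)/(S_up−S_dn) = (50.0000−50.0000)/(113.4483−75.9527) = 0.0000. V = [p*·50.0000 + (1−p*)·50.0000]/1.04 = 48.0769. B = V − Δ·S = 48.0769.
(3,1): S=143.6054. Δ = (V_up−V_dn)/(S_up−S_dn) = (50.0000−50.0000)/(169.4544−113.4483) = 0.0000. V = [p*·50.0000 + (1−p*)·50.0000]/1.04 = 48.0769. B = V − Δ·S = 48.0769.
(3,2): S=214.4992. Δ = (V_up−V_dn)/(S_up−S_dn) = (50.0000−50.0000)/(253.1091−169.4544) = 0.0000. V = [p*·50.0000 + (1−p*)·50.0000]/1.04 = 48.0769. B = V − Δ·S = 48.0769.
(3,3): S=320.3912. Δ = (V_up−V_dn)/(S_up−S_dn) = (0.0000−50.0000)/(378.0617−253.1091) = -0.4002. V = [p*·0.0000 + (1−p*)·50.0000]/1.04 = 17.2584. B = V − Δ·S = 145.4635.
(2,0): S=121.6995. Δ = (V_up−V_dn)/(S_up−S_dn) = (48.0769−48.0769)/(143.6054−96.1426) = 0.0000. V = [p*·48.0769 + (1−p*)·48.0769]/1.04 = 46.2278. B = V − Δ·S = 46.2278.
(2,1): S=181.7790. Δ = (V_up−V_dn)/(S_up−S_dn) = (48.0769−48.0769)/(214.4992−143.6054) = 0.0000. V = [p*·48.0769 + (1−p*)·48.0769]/1.04 = 46.2278. B = V − Δ·S = 46.2278.
(2,2): S=271.5180. Δ = (V_up−V_dn)/(S_up−S_dn) = (17.2584−48.0769)/(320.3912−214.4992) = -0.2910. V = [p*·17.2584 + (1−p*)·48.0769]/1.04 = 27.2322. B = V − Δ·S = 106.2541.
(1,0): S=154.0500. Δ = (V_up−V_dn)/(S_up−S_dn) = (46.2278−46.2278)/(181.7790−121.6995) = 0.0000. V = [p*·46.2278 + (1−p*)·46.2278]/1.04 = 44.4498. B = V − Δ·S = 44.4498.
(1,1): S=230.1000. Δ = (V_up−V_dn)/(S_up−S_dn) = (27.2322−46.2278)/(271.5180−181.7790) = -0.2117. V = [p*·27.2322 + (1−p*)·46.2278]/1.04 = 32.7415. B = V − Δ·S = 81.4482.
(0,0): S=195.0000. Δ = (V_up−V_dn)/(S_up−S_dn) = (32.7415−44.4498)/(230.1000−154.0500) = -0.1540. V = [p*·32.7415 + (1−p*)·44.4498]/1.04 = 35.5235. B = V − Δ·S = 65.5450.
Each (Δ,B) replicates both successor values, so the strategy is self-financing and V0 is arbitrage-free.

(0,0): Delta=-0.1540 Bond=65.5450
(1,0): Delta=0.0000 Bond=44.4498
(1,1): Delta=-0.2117 Bond=81.4482
(2,0): Delta=0.0000 Bond=46.2278
(2,1): Delta=0.0000 Bond=46.2278
(2,2): Delta=-0.2910 Bond=106.2541
(3,0): Delta=0.0000 Bond=48.0769
(3,1): Delta=0.0000 Bond=48.0769
(3,2): Delta=0.0000 Bond=48.0769
(3,3): Delta=-0.4002 Bond=145.4635
V0=35.5235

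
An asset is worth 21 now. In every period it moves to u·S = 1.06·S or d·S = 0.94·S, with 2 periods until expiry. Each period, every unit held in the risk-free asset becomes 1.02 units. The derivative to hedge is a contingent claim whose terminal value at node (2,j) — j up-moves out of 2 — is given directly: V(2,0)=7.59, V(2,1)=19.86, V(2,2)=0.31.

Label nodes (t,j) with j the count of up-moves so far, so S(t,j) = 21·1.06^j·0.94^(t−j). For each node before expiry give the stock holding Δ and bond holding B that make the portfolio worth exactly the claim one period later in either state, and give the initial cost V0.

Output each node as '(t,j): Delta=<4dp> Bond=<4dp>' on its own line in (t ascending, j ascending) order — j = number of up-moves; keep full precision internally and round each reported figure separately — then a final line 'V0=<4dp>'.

No-arbitrage ⇒ martingale measure with p* = (R−d)/(u−d) = 0.6667.
Payoff layer (t=2): V(2,0)=7.5900, V(2,1)=19.8600, V(2,2)=0.3100
(1,0): S=19.7400. Δ = (V_up−V_dn)/(S_up−S_dn) = (19.8600−7.5900)/(20.9244−18.5556) = 5.1798. V = [p*·19.8600 + (1−p*)·7.5900]/1.02 = 15.4608. B = V − Δ·S = -86.7892.
(1,1): S=22.2600. Δ = (V_up−V_dn)/(S_up−S_dn) = (0.3100−19.8600)/(23.5956−20.9244) = -7.3188. V = [p*·0.3100 + (1−p*)·19.8600]/1.02 = 6.6928. B = V − Δ·S = 169.6095.
(0,0): S=21.0000. Δ = (V_up−V_dn)/(S_up−S_dn) = (6.6928−15.4608)/(22.2600−19.7400) = -3.4794. V = [p*·6.6928 + (1−p*)·15.4608]/1.02 = 9.4269. B = V − Δ·S = 82.4934.
The time-0 hedge costs 9.4269, which is the no-arbitrage price.

(0,0): Delta=-3.4794 Bond=82.4934
(1,0): Delta=5.1798 Bond=-86.7892
(1,1): Delta=-7.3188 Bond=169.6095
V0=9.4269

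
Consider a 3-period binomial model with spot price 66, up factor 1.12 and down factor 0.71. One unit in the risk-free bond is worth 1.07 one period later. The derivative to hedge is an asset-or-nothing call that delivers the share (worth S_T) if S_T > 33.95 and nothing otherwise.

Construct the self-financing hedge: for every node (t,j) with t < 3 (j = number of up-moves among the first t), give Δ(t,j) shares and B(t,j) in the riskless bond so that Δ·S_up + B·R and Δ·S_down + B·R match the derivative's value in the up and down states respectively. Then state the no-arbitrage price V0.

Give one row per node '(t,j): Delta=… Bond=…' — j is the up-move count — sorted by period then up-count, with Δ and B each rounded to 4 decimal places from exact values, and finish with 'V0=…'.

The replicating-portfolio and risk-neutral prices coincide; use p* = (1.07−0.71)/(1.12−0.71) = 0.8780 for the latter.
At expiry t=3: V(3,0)=0.0000, V(3,1)=37.2631, V(3,2)=58.7812, V(3,3)=92.7252
  t=2,j=0: stock 33.2706 → up 37.2631 (V=37.2631), down 23.6221 (V=0.0000). Price 30.5783; hedge Δ=2.7317, bond B=-60.3072.
  t=2,j=1: stock 52.4832 → up 58.7812 (V=58.7812), down 37.2631 (V=37.2631). Price 52.4832; hedge Δ=1.0000, bond B=0.0000.
  t=2,j=2: stock 82.7904 → up 92.7252 (V=92.7252), down 58.7812 (V=58.7812). Price 82.7904; hedge Δ=1.0000, bond B=0.0000.
  t=1,j=0: stock 46.8600 → up 52.4832 (V=52.4832), down 33.2706 (V=30.5783). Price 46.5532; hedge Δ=1.1401, bond B=-6.8734.
  t=1,j=1: stock 73.9200 → up 82.7904 (V=82.7904), down 52.4832 (V=52.4832). Price 73.9200; hedge Δ=1.0000, bond B=0.0000.
  t=0,j=0: stock 66.0000 → up 73.9200 (V=73.9200), down 46.8600 (V=46.5532). Price 65.9650; hedge Δ=1.0113, bond B=-0.7834.
Root portfolio cost Δ·66+B reproduces V0=65.9650.

(0,0): Delta=1.0113 Bond=-0.7834
(1,0): Delta=1.1401 Bond=-6.8734
(1,1): Delta=1.0000 Bond=0.0000
(2,0): Delta=2.7317 Bond=-60.3072
(2,1): Delta=1.0000 Bond=0.0000
(2,2): Delta=1.0000 Bond=0.0000
V0=65.9650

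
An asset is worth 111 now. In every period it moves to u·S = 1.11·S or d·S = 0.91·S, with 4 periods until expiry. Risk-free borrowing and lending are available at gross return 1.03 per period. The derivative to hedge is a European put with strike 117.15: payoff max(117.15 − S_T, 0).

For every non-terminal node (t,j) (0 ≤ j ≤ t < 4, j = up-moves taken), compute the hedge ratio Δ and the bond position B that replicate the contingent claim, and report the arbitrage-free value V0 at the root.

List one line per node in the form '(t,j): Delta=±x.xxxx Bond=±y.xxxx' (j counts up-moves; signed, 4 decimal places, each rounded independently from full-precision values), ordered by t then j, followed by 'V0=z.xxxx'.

(0,0): Delta=-0.3558 Bond=44.9388
(1,0): Delta=-0.6474 Bond=75.7382
(1,1): Delta=-0.1964 Bond=26.6528
(2,0): Delta=-1.0000 Bond=110.4251
(2,1): Delta=-0.4546 Bond=56.4005
(2,2): Delta=-0.0553 Bond=8.1536
(3,0): Delta=-1.0000 Bond=113.7379
(3,1): Delta=-1.0000 Bond=113.7379
(3,2): Delta=-0.1565 Bond=20.9956
(3,3): Delta=0.0000 Bond=0.0000
V0=5.4463

The replicating-portfolio and risk-neutral prices coincide; use p* = (1.03−0.91)/(1.11−0.91) = 0.6000 for the latter.
Terminal values V(4,·): V(4,0)=41.0318, V(4,1)=24.3025, V(4,2)=3.8965, V(4,3)=0.0000, V(4,4)=0.0000
  t=3,j=0: stock 83.6464 → up 92.8475 (V=24.3025), down 76.1182 (V=41.0318). Price 30.0915; hedge Δ=-1.0000, bond B=113.7379.
  t=3,j=1: stock 102.0302 → up 113.2535 (V=3.8965), down 92.8475 (V=24.3025). Price 11.7077; hedge Δ=-1.0000, bond B=113.7379.
  t=3,j=2: stock 124.4544 → up 138.1444 (V=0.0000), down 113.2535 (V=3.8965). Price 1.5132; hedge Δ=-0.1565, bond B=20.9956.
  t=3,j=3: stock 151.8070 → up 168.5058 (V=0.0000), down 138.1444 (V=0.0000). Price 0.0000; hedge Δ=0.0000, bond B=0.0000.
  t=2,j=0: stock 91.9191 → up 102.0302 (V=11.7077), down 83.6464 (V=30.0915). Price 18.5060; hedge Δ=-1.0000, bond B=110.4251.
  t=2,j=1: stock 112.1211 → up 124.4544 (V=1.5132), down 102.0302 (V=11.7077). Price 5.4281; hedge Δ=-0.4546, bond B=56.4005.
  t=2,j=2: stock 136.7631 → up 151.8070 (V=0.0000), down 124.4544 (V=1.5132). Price 0.5876; hedge Δ=-0.0553, bond B=8.1536.
  t=1,j=0: stock 101.0100 → up 112.1211 (V=5.4281), down 91.9191 (V=18.5060). Price 10.3488; hedge Δ=-0.6474, bond B=75.7382.
  t=1,j=1: stock 123.2100 → up 136.7631 (V=0.5876), down 112.1211 (V=5.4281). Price 2.4503; hedge Δ=-0.1964, bond B=26.6528.
  t=0,j=0: stock 111.0000 → up 123.2100 (V=2.4503), down 101.0100 (V=10.3488). Price 5.4463; hedge Δ=-0.3558, bond B=44.9388.
Self-financing check: at every node Δ·S+B equals the discounted successor values.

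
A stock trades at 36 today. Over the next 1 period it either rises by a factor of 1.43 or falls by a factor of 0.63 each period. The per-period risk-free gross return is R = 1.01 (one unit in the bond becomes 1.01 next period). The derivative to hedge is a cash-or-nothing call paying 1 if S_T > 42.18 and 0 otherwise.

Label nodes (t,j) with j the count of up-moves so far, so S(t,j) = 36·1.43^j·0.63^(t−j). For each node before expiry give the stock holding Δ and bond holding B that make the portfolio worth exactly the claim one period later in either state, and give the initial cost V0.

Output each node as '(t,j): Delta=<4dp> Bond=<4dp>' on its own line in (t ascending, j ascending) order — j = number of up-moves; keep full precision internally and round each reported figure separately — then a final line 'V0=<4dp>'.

Under the risk-neutral measure, an up-move has probability p* = (R−d)/(u−d) = 0.4750 and values discount at R = 1.01.
Terminal values V(1,·): V(1,0)=0.0000, V(1,1)=1.0000
  t=0,j=0: stock 36.0000 → up 51.4800 (V=1.0000), down 22.6800 (V=0.0000). Price 0.4703; hedge Δ=0.0347, bond B=-0.7797.
Each (Δ,B) replicates both successor values, so the strategy is self-financing and V0 is arbitrage-free.

(0,0): Delta=0.0347 Bond=-0.7797
V0=0.4703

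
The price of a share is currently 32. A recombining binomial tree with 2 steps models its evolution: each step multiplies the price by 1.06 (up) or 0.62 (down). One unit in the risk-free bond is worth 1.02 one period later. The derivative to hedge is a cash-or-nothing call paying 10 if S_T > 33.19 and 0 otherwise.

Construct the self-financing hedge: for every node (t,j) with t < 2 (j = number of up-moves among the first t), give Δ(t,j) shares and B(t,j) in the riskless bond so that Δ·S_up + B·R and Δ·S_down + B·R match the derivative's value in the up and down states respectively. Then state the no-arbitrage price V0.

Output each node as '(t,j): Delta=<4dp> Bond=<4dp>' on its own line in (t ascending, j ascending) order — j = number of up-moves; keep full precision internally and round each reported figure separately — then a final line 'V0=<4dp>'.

The replicating-portfolio and risk-neutral prices coincide; use p* = (1.02−0.62)/(1.06−0.62) = 0.9091 for the latter.
At expiry t=2: V(2,0)=0.0000, V(2,1)=0.0000, V(2,2)=10.0000
(1,0): S=19.8400. Δ = (V_up−V_dn)/(S_up−S_dn) = (0.0000−0.0000)/(21.0304−12.3008) = 0.0000. V = [p*·0.0000 + (1−p*)·0.0000]/1.02 = 0.0000. B = V − Δ·S = 0.0000.
(1,1): S=33.9200. Δ = (V_up−V_dn)/(S_up−S_dn) = (10.0000−0.0000)/(35.9552−21.0304) = 0.6700. V = [p*·10.0000 + (1−p*)·0.0000]/1.02 = 8.9127. B = V − Δ·S = -13.8146.
(0,0): S=32.0000. Δ = (V_up−V_dn)/(S_up−S_dn) = (8.9127−0.0000)/(33.9200−19.8400) = 0.6330. V = [p*·8.9127 + (1−p*)·0.0000]/1.02 = 7.9435. B = V − Δ·S = -12.3125.
Self-financing check: at every node Δ·S+B equals the discounted successor values.

(0,0): Delta=0.6330 Bond=-12.3125
(1,0): Delta=0.0000 Bond=0.0000
(1,1): Delta=0.6700 Bond=-13.8146
V0=7.9435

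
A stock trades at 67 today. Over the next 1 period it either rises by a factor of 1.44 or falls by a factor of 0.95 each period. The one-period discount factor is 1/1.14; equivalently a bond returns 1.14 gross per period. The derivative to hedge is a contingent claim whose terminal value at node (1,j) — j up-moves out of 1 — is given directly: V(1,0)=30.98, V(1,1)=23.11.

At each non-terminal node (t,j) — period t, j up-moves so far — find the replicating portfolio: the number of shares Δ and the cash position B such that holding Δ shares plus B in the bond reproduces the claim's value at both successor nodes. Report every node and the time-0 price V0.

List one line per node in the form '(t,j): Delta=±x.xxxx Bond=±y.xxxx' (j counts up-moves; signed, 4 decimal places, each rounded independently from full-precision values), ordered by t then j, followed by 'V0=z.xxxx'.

No-arbitrage ⇒ martingale measure with p* = (R−d)/(u−d) = 0.3878.
Terminal values V(1,·): V(1,0)=30.9800, V(1,1)=23.1100
(0,0): S=67.0000. Δ = (V_up−V_dn)/(S_up−S_dn) = (23.1100−30.9800)/(96.4800−63.6500) = -0.2397. V = [p*·23.1100 + (1−p*)·30.9800]/1.14 = 24.4986. B = V − Δ·S = 40.5598.
Check: Δ(0,0)·S0 + B(0,0) = 24.4986 = V0.

(0,0): Delta=-0.2397 Bond=40.5598
V0=24.4986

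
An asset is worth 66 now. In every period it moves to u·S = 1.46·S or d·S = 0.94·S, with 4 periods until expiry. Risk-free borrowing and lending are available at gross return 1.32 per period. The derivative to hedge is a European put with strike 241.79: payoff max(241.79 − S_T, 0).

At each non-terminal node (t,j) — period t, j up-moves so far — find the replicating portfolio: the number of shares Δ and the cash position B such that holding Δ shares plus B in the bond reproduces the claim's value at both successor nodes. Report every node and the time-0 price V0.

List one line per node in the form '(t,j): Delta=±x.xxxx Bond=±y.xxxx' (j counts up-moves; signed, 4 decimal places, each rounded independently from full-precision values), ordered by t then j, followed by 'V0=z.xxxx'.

(0,0): Delta=-0.7128 Bond=66.1428
(1,0): Delta=-1.0000 Bond=105.1275
(1,1): Delta=-0.6447 Bond=80.7435
(2,0): Delta=-1.0000 Bond=138.7684
(2,1): Delta=-1.0000 Bond=138.7684
(2,2): Delta=-0.5604 Bond=94.7231
(3,0): Delta=-1.0000 Bond=183.1742
(3,1): Delta=-1.0000 Bond=183.1742
(3,2): Delta=-1.0000 Bond=183.1742
(3,3): Delta=-0.4561 Bond=103.6147
V0=19.0992

No-arbitrage ⇒ martingale measure with p* = (R−d)/(u−d) = 0.7308.
Payoff layer (t=4): V(4,0)=190.2606, V(4,1)=161.7549, V(4,2)=117.4802, V(4,3)=48.7131, V(4,4)=0.0000
Node (3,0) S=54.8185: V=(p*·161.7549+(1−p*)·190.2606)/1.32=128.3557; Δ=(161.7549−190.2606)/(80.0351−51.5294)=-1.0000; B=V−Δ·S=183.1742
Node (3,1) S=85.1437: V=(p*·117.4802+(1−p*)·161.7549)/1.32=98.0305; Δ=(117.4802−161.7549)/(124.3098−80.0351)=-1.0000; B=V−Δ·S=183.1742
Node (3,2) S=132.2445: V=(p*·48.7131+(1−p*)·117.4802)/1.32=50.9298; Δ=(48.7131−117.4802)/(193.0769−124.3098)=-1.0000; B=V−Δ·S=183.1742
Node (3,3) S=205.4010: V=(p*·0.0000+(1−p*)·48.7131)/1.32=9.9357; Δ=(0.0000−48.7131)/(299.8854−193.0769)=-0.4561; B=V−Δ·S=103.6147
Node (2,0) S=58.3176: V=(p*·98.0305+(1−p*)·128.3557)/1.32=80.4508; Δ=(98.0305−128.3557)/(85.1437−54.8185)=-1.0000; B=V−Δ·S=138.7684
Node (2,1) S=90.5784: V=(p*·50.9298+(1−p*)·98.0305)/1.32=48.1900; Δ=(50.9298−98.0305)/(132.2445−85.1437)=-1.0000; B=V−Δ·S=138.7684
Node (2,2) S=140.6856: V=(p*·9.9357+(1−p*)·50.9298)/1.32=15.8883; Δ=(9.9357−50.9298)/(205.4010−132.2445)=-0.5604; B=V−Δ·S=94.7231
Node (1,0) S=62.0400: V=(p*·48.1900+(1−p*)·80.4508)/1.32=43.0875; Δ=(48.1900−80.4508)/(90.5784−58.3176)=-1.0000; B=V−Δ·S=105.1275
Node (1,1) S=96.3600: V=(p*·15.8883+(1−p*)·48.1900)/1.32=18.6249; Δ=(15.8883−48.1900)/(140.6856−90.5784)=-0.6447; B=V−Δ·S=80.7435
Node (0,0) S=66.0000: V=(p*·18.6249+(1−p*)·43.0875)/1.32=19.0992; Δ=(18.6249−43.0875)/(96.3600−62.0400)=-0.7128; B=V−Δ·S=66.1428
Root portfolio cost Δ·66+B reproduces V0=19.0992.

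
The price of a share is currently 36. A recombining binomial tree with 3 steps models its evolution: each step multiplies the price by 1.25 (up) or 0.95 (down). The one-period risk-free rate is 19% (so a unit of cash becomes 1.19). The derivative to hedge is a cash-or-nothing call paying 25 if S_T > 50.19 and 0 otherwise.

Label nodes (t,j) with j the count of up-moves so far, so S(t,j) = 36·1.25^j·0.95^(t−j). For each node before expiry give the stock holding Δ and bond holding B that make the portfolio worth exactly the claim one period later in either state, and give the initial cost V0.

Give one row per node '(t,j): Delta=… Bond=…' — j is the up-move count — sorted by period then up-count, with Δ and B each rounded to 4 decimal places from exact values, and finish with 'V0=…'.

(0,0): Delta=0.5231 Bond=-5.5385
(1,0): Delta=1.6381 Bond=-44.7238
(1,1): Delta=0.3112 Bond=2.9424
(2,0): Delta=0.0000 Bond=0.0000
(2,1): Delta=1.9493 Bond=-66.5266
(2,2): Delta=0.0000 Bond=21.0084
V0=13.2925

Under the risk-neutral measure, an up-move has probability p* = (R−d)/(u−d) = 0.8000 and values discount at R = 1.19.
Terminal values V(3,·): V(3,0)=0.0000, V(3,1)=0.0000, V(3,2)=25.0000, V(3,3)=25.0000
  t=2,j=0: stock 32.4900 → up 40.6125 (V=0.0000), down 30.8655 (V=0.0000). Price 0.0000; hedge Δ=0.0000, bond B=0.0000.
  t=2,j=1: stock 42.7500 → up 53.4375 (V=25.0000), down 40.6125 (V=0.0000). Price 16.8067; hedge Δ=1.9493, bond B=-66.5266.
  t=2,j=2: stock 56.2500 → up 70.3125 (V=25.0000), down 53.4375 (V=25.0000). Price 21.0084; hedge Δ=0.0000, bond B=21.0084.
  t=1,j=0: stock 34.2000 → up 42.7500 (V=16.8067), down 32.4900 (V=0.0000). Price 11.2986; hedge Δ=1.6381, bond B=-44.7238.
  t=1,j=1: stock 45.0000 → up 56.2500 (V=21.0084), down 42.7500 (V=16.8067). Price 16.9480; hedge Δ=0.3112, bond B=2.9424.
  t=0,j=0: stock 36.0000 → up 45.0000 (V=16.9480), down 34.2000 (V=11.2986). Price 13.2925; hedge Δ=0.5231, bond B=-5.5385.
Root portfolio cost Δ·36+B reproduces V0=13.2925.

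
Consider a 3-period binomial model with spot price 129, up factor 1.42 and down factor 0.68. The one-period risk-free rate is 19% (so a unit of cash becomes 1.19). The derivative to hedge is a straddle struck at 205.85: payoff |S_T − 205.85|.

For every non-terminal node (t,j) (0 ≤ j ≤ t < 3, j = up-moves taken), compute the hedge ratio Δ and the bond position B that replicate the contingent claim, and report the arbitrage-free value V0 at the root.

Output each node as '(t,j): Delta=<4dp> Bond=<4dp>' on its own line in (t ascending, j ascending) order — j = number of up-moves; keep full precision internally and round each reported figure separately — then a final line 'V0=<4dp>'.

Risk-neutral probability p* = (R−d)/(u−d) = (1.19−0.68)/(1.42−0.68) = 0.6892.
Payoff layer (t=3): V(3,0)=165.2883, V(3,1)=121.1476, V(3,2)=28.9714, V(3,3)=163.5142
  t=2,j=0: stock 59.6496 → up 84.7024 (V=121.1476), down 40.5617 (V=165.2883). Price 113.3336; hedge Δ=-1.0000, bond B=172.9832.
  t=2,j=1: stock 124.5624 → up 176.8786 (V=28.9714), down 84.7024 (V=121.1476). Price 48.4208; hedge Δ=-1.0000, bond B=172.9832.
  t=2,j=2: stock 260.1156 → up 369.3642 (V=163.5142), down 176.8786 (V=28.9714). Price 102.2662; hedge Δ=0.6990, bond B=-79.5483.
  t=1,j=0: stock 87.7200 → up 124.5624 (V=48.4208), down 59.6496 (V=113.3336). Price 57.6440; hedge Δ=-1.0000, bond B=145.3640.
  t=1,j=1: stock 183.1800 → up 260.1156 (V=102.2662), down 124.5624 (V=48.4208). Price 71.8744; hedge Δ=0.3972, bond B=-0.8897.
  t=0,j=0: stock 129.0000 → up 183.1800 (V=71.8744), down 87.7200 (V=57.6440). Price 56.6819; hedge Δ=0.1491, bond B=37.4517.
Each (Δ,B) replicates both successor values, so the strategy is self-financing and V0 is arbitrage-free.

(0,0): Delta=0.1491 Bond=37.4517
(1,0): Delta=-1.0000 Bond=145.3640
(1,1): Delta=0.3972 Bond=-0.8897
(2,0): Delta=-1.0000 Bond=172.9832
(2,1): Delta=-1.0000 Bond=172.9832
(2,2): Delta=0.6990 Bond=-79.5483
V0=56.6819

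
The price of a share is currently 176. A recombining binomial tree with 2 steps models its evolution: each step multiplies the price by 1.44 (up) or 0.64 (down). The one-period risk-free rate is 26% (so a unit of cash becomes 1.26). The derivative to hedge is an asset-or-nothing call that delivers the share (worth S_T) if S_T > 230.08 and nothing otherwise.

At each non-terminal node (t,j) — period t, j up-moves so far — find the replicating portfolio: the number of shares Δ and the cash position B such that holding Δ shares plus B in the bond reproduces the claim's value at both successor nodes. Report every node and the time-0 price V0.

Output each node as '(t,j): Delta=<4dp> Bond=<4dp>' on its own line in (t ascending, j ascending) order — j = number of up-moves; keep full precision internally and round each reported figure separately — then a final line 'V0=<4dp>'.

(0,0): Delta=1.5943 Bond=-142.5241
(1,0): Delta=0.0000 Bond=0.0000
(1,1): Delta=1.8000 Bond=-231.7166
V0=138.0702

No-arbitrage ⇒ martingale measure with p* = (R−d)/(u−d) = 0.7750.
At expiry t=2: V(2,0)=0.0000, V(2,1)=0.0000, V(2,2)=364.9536
Node (1,0) S=112.6400: V=(p*·0.0000+(1−p*)·0.0000)/1.26=0.0000; Δ=(0.0000−0.0000)/(162.2016−72.0896)=0.0000; B=V−Δ·S=0.0000
Node (1,1) S=253.4400: V=(p*·364.9536+(1−p*)·0.0000)/1.26=224.4754; Δ=(364.9536−0.0000)/(364.9536−162.2016)=1.8000; B=V−Δ·S=-231.7166
Node (0,0) S=176.0000: V=(p*·224.4754+(1−p*)·0.0000)/1.26=138.0702; Δ=(224.4754−0.0000)/(253.4400−112.6400)=1.5943; B=V−Δ·S=-142.5241
Root portfolio cost Δ·176+B reproduces V0=138.0702.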